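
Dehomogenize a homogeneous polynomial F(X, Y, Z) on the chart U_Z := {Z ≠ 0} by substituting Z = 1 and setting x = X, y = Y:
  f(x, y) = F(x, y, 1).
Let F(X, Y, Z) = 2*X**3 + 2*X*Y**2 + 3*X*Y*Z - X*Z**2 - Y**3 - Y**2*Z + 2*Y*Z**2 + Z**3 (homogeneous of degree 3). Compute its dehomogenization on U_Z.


f(x, y) = 2*x**3 + 2*x*y**2 + 3*x*y - x - y**3 - y**2 + 2*y + 1

On U_Z we set Z = 1. Each monomial c·X^i·Y^j·Z^k in F becomes c·x^i·y^j·1^k = c·x^i·y^j.
Substituting Z = 1: F(X, Y, 1) = 2*x**3 + 2*x*y**2 + 3*x*y - x - y**3 - y**2 + 2*y + 1.
Note: deg(f) ≤ deg(F) = 3; strict inequality happens when F is divisible by Z (lost terms).


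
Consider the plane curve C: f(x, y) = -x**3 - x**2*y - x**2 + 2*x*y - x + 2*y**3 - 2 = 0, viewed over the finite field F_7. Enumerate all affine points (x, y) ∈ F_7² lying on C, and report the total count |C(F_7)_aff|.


Affine F_7-points: {(0, 1), (0, 2), (0, 4), (2, 1), (2, 2), (2, 4), (3, 1), (4, 3), (6, 6)}; count = 9.

For each of the 49 pairs (x, y) ∈ F_7², evaluate f(x, y) mod 7. Record the zeros.
  x = 0: [0↦5, 1↦0, 2↦0, 3↦3, 4↦0, 5↦3, 6↦3]  zeros at y ∈ {1, 2, 4}
  x = 1: [0↦2, 1↦5, 2↦6, 3↦3, 4↦1, 5↦5, 6↦6]  zeros at y ∈ ∅
  x = 2: [0↦5, 1↦0, 2↦0, 3↦3, 4↦0, 5↦3, 6↦3]  zeros at y ∈ {1, 2, 4}
  x = 3: [0↦1, 1↦0, 2↦4, 3↦4, 4↦5, 5↦5, 6↦2]  zeros at y ∈ {1}
  x = 4: [0↦5, 1↦6, 2↦5, 3↦0, 4↦3, 5↦5, 6↦4]  zeros at y ∈ {3}
  x = 5: [0↦4, 1↦5, 2↦4, 3↦6, 4↦2, 5↦4, 6↦3]  zeros at y ∈ ∅
  x = 6: [0↦6, 1↦5, 2↦2, 3↦2, 4↦3, 5↦3, 6↦0]  zeros at y ∈ {6}
Collecting zeros: affine points = {(0, 1), (0, 2), (0, 4), (2, 1), (2, 2), (2, 4), (3, 1), (4, 3), (6, 6)}.
Total count |C(F_7)_aff| = 9.


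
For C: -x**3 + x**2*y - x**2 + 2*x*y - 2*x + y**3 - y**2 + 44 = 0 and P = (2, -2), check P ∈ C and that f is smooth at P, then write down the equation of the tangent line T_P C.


Tangent line at P: -30*x + 24*y + 108 = 0.

Step 1: f(2, -2) = 0, so P lies on C.
Step 2: partial derivatives
  f_x(x, y) = -3*x**2 + 2*x*y - 2*x + 2*y - 2, f_y(x, y) = x**2 + 2*x + 3*y**2 - 2*y.
  f_x(P) = -30, f_y(P) = 24 (gradient nonzero, so P is smooth).
Step 3: tangent line at P: -30·(x − 2) + 24·(y − -2) = 0.
Expanding: -30*x + 24*y + 108 = 0.


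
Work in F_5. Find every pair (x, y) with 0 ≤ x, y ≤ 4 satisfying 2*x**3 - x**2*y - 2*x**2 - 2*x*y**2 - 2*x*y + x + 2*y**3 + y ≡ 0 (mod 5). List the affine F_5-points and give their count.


Affine F_5-points: {(0, 0), (1, 2), (2, 0), (3, 4), (4, 0)}; count = 5.

For each of the 25 pairs (x, y) ∈ F_5², evaluate f(x, y) mod 5. Record the zeros.
  x = 0: [0↦0, 1↦3, 2↦3, 3↦2, 4↦2]  zeros at y ∈ {0}
  x = 1: [0↦1, 1↦4, 2↦0, 3↦1, 4↦4]  zeros at y ∈ {2}
  x = 2: [0↦0, 1↦1, 2↦1, 3↦2, 4↦1]  zeros at y ∈ {0}
  x = 3: [0↦4, 1↦1, 2↦3, 3↦2, 4↦0]  zeros at y ∈ {4}
  x = 4: [0↦0, 1↦1, 2↦3, 3↦3, 4↦3]  zeros at y ∈ {0}
Collecting zeros: affine points = {(0, 0), (1, 2), (2, 0), (3, 4), (4, 0)}.
Total count |C(F_5)_aff| = 5.


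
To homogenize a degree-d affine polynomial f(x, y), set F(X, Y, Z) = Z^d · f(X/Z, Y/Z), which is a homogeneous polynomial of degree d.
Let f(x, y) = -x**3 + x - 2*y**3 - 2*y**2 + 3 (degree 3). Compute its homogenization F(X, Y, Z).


F(X, Y, Z) = -X**3 + X*Z**2 - 2*Y**3 - 2*Y**2*Z + 3*Z**3

deg(f) = 3.
Substitute x = X/Z, y = Y/Z into f, then multiply by Z^3.
  monomial -1·x^3·y^0 ↦ -1·X^3·Y^0·Z^0.
  monomial 1·x^1·y^0 ↦ 1·X^1·Y^0·Z^2.
  monomial -2·x^0·y^3 ↦ -2·X^0·Y^3·Z^0.
  monomial -2·x^0·y^2 ↦ -2·X^0·Y^2·Z^1.
  monomial 3·x^0·y^0 ↦ 3·X^0·Y^0·Z^3.
Collecting: F(X, Y, Z) = -X**3 + X*Z**2 - 2*Y**3 - 2*Y**2*Z + 3*Z**3.


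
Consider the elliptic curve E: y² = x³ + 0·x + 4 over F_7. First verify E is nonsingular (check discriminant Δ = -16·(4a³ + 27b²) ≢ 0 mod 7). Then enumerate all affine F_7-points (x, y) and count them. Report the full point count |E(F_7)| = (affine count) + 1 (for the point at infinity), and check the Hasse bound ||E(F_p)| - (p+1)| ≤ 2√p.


Affine points = {(0, 2), (0, 5)}; affine count = 2; |E(F_7)| = 3.

Discriminant check: Δ ∝ 4a³ + 27b² = 4·0³ + 27·4² = 4·0 + 27·16 ≡ 5 (mod 7). Nonzero ⇒ E is nonsingular.
For each x ∈ F_7, compute rhs = x³ + 0·x + 4 mod 7, then count y ∈ F_7 with y² ≡ rhs.
  x = 0: rhs = 4, matching y values: 2, 5 (2 points).
  x = 1: rhs = 5, matching y values: none (0 points).
  x = 2: rhs = 5, matching y values: none (0 points).
  x = 3: rhs = 3, matching y values: none (0 points).
  x = 4: rhs = 5, matching y values: none (0 points).
  x = 5: rhs = 3, matching y values: none (0 points).
  x = 6: rhs = 3, matching y values: none (0 points).
Total affine count: 2.
Full point count |E(F_7)| = 2 + 1 = 3.
Hasse bound: |3 − (7+1)| = |-5| = 5 ≤ 2√7 ≈ 5.2915 ✓.


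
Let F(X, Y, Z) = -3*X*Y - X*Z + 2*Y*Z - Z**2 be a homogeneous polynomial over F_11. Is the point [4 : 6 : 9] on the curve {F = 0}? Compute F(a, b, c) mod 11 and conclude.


F(4,6,9) ≡ 7 (mod 11); P is NOT on the curve.

Evaluate F(4, 6, 9) term-by-term (mod 11).
  -3*X*Y ↦ -3·4·6·1 = -72
  -X*Z ↦ -1·4·1·9 = -36
  2*Y*Z ↦ 2·1·6·9 = 108
  -Z**2 ↦ -1·1·1·81 = -81
Sum: F(4, 6, 9) = (-72) + (-36) + (108) + (-81) = -81.
Reducing mod 11: -81 ≡ 7 (mod 11).
Since F(a, b, c) ≡ 7 ≠ 0 (mod 11), P does NOT lie on the curve.


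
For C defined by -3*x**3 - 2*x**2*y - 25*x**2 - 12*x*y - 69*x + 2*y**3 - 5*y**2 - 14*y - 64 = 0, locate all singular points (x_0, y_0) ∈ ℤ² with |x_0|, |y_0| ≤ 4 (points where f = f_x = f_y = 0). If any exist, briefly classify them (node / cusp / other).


Singular points: {(-3, 1)}; classification: cusp.

Compute partial derivatives:
  f_x = -9*x**2 - 4*x*y - 50*x - 12*y - 69.
  f_y = -2*x**2 - 12*x + 6*y**2 - 10*y - 14.
Scan x_0 ∈ {−4, ..., 4}. For each x_0, f_y(x_0, y) is a polynomial in y; find its integer roots y ∈ {−4, ..., 4}, then test f_x and f at those candidates.
  x = -4: f_y(-4, y) = 6*y**2 - 10*y + 2; no integer root y with |y| ≤ 4.
  x = -3: f_y(-3, y) = 6*y**2 - 10*y + 4; vanishes at y ∈ {1}. (-3, 1): f_x = 0, f = 0 — SINGULAR.
  x = -2: f_y(-2, y) = 6*y**2 - 10*y + 2; no integer root y with |y| ≤ 4.
  x = -1: f_y(-1, y) = 6*y**2 - 10*y - 4; vanishes at y ∈ {2}. (-1, 2): f_x = -44 ≠ 0.
  x = 0: f_y(0, y) = 6*y**2 - 10*y - 14; no integer root y with |y| ≤ 4.
  x = 1: f_y(1, y) = 6*y**2 - 10*y - 28; no integer root y with |y| ≤ 4.
  x = 2: f_y(2, y) = 6*y**2 - 10*y - 46; no integer root y with |y| ≤ 4.
  x = 3: f_y(3, y) = 6*y**2 - 10*y - 68; no integer root y with |y| ≤ 4.
  x = 4: f_y(4, y) = 6*y**2 - 10*y - 94; no integer root y with |y| ≤ 4.
Only singular point on the grid: (-3, 1).
Classify: substitute x = -3 + u, y = 1 + v and expand: f = -3*u**3 - 2*u**2*v + 2*v**3 + v**2.
No constant or linear terms (consistent with a singular point). Quadratic part: v**2. Cubic part: -3*u**3 - 2*u**2*v + 2*v**3.
The quadratic part v**2 is a perfect square, so there is a single (double) tangent line v = 0, i.e. y = 1. Restricting the cubic part to that line (v = 0) leaves -3*u**3 ≠ 0, so f is not divisible by v and the branch is v² ≈ 3*u**3 to lowest order — this is a cusp.
Classification: cusp.


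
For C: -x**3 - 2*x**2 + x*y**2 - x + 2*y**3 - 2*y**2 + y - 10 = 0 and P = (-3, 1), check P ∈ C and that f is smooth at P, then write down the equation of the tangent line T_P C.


Tangent line at P: -15*x - 3*y - 42 = 0.

Step 1: f(-3, 1) = 0, so P lies on C.
Step 2: partial derivatives
  f_x(x, y) = -3*x**2 - 4*x + y**2 - 1, f_y(x, y) = 2*x*y + 6*y**2 - 4*y + 1.
  f_x(P) = -15, f_y(P) = -3 (gradient nonzero, so P is smooth).
Step 3: tangent line at P: -15·(x − -3) + -3·(y − 1) = 0.
Expanding: -15*x - 3*y - 42 = 0.


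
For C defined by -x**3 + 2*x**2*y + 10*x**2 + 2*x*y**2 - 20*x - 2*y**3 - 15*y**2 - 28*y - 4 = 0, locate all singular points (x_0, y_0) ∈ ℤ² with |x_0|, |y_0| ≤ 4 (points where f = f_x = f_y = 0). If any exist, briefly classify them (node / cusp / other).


Singular points: {(2, -2)}; classification: cusp.

Compute partial derivatives:
  f_x = -3*x**2 + 4*x*y + 20*x + 2*y**2 - 20.
  f_y = 2*x**2 + 4*x*y - 6*y**2 - 30*y - 28.
Scan x_0 ∈ {−4, ..., 4}. For each x_0, f_y(x_0, y) is a polynomial in y; find its integer roots y ∈ {−4, ..., 4}, then test f_x and f at those candidates.
  x = -4: f_y(-4, y) = -6*y**2 - 46*y + 4; no integer root y with |y| ≤ 4.
  x = -3: f_y(-3, y) = -6*y**2 - 42*y - 10; no integer root y with |y| ≤ 4.
  x = -2: f_y(-2, y) = -6*y**2 - 38*y - 20; no integer root y with |y| ≤ 4.
  x = -1: f_y(-1, y) = -6*y**2 - 34*y - 26; no integer root y with |y| ≤ 4.
  x = 0: f_y(0, y) = -6*y**2 - 30*y - 28; no integer root y with |y| ≤ 4.
  x = 1: f_y(1, y) = -6*y**2 - 26*y - 26; no integer root y with |y| ≤ 4.
  x = 2: f_y(2, y) = -6*y**2 - 22*y - 20; vanishes at y ∈ {-2}. (2, -2): f_x = 0, f = 0 — SINGULAR.
  x = 3: f_y(3, y) = -6*y**2 - 18*y - 10; no integer root y with |y| ≤ 4.
  x = 4: f_y(4, y) = -6*y**2 - 14*y + 4; no integer root y with |y| ≤ 4.
Only singular point on the grid: (2, -2).
Classify: substitute x = 2 + u, y = -2 + v and expand: f = -u**3 + 2*u**2*v + 2*u*v**2 - 2*v**3 + v**2.
No constant or linear terms (consistent with a singular point). Quadratic part: v**2. Cubic part: -u**3 + 2*u**2*v + 2*u*v**2 - 2*v**3.
The quadratic part v**2 is a perfect square, so there is a single (double) tangent line v = 0, i.e. y = -2. Restricting the cubic part to that line (v = 0) leaves -u**3 ≠ 0, so f is not divisible by v and the branch is v² ≈ u**3 to lowest order — this is a cusp.
Classification: cusp.


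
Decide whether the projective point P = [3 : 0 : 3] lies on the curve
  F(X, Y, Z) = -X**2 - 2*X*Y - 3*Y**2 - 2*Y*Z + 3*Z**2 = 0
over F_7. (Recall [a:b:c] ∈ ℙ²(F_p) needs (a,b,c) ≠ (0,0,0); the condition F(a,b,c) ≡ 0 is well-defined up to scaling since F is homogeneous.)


F(3,0,3) ≡ 4 (mod 7); P is NOT on the curve.

Evaluate F(3, 0, 3) term-by-term (mod 7).
  -X**2 ↦ -1·9·1·1 = -9
  -2*X*Y ↦ -2·3·0·1 = 0
  -3*Y**2 ↦ -3·1·0·1 = 0
  -2*Y*Z ↦ -2·1·0·3 = 0
  3*Z**2 ↦ 3·1·1·9 = 27
Sum: F(3, 0, 3) = (-9) + (0) + (0) + (0) + (27) = 18.
Reducing mod 7: 18 ≡ 4 (mod 7).
Since F(a, b, c) ≡ 4 ≠ 0 (mod 7), P does NOT lie on the curve.


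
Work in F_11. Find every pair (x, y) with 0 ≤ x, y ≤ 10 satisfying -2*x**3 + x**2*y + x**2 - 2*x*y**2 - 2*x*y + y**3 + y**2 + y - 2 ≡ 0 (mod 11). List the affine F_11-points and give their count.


Affine F_11-points: {(2, 3), (4, 8), (5, 10), (7, 8), (9, 1), (9, 4), (10, 8)}; count = 7.

For each of the 121 pairs (x, y) ∈ F_11², evaluate f(x, y) mod 11. Record the zeros.
  x = 0: [0↦9, 1↦1, 2↦1, 3↦4, 4↦5, 5↦10, 6↦3, 7↦1, 8↦10, 9↦3, 10↦8]  zeros at y ∈ ∅
  x = 1: [0↦8, 1↦8, 2↦1, 3↦4, 4↦1, 5↦9, 6↦1, 7↦5, 8↦5, 9↦7, 10↦6]  zeros at y ∈ ∅
  x = 2: [0↦8, 1↦7, 2↦6, 3↦0, 4↦6, 5↦8, 6↦1, 7↦2, 8↦6, 9↦8, 10↦3]  zeros at y ∈ {3}
  x = 3: [0↦8, 1↦8, 2↦4, 3↦2, 4↦8, 5↦6, 6↦2, 7↦2, 8↦1, 9↦5, 10↦9]  zeros at y ∈ ∅
  x = 4: [0↦7, 1↦10, 2↦5, 3↦9, 4↦6, 5↦2, 6↦3, 7↦4, 8↦0, 9↦8, 10↦1]  zeros at y ∈ {8}
  x = 5: [0↦4, 1↦1, 2↦8, 3↦9, 4↦10, 5↦6, 6↦3, 7↦7, 8↦2, 9↦5, 10↦0]  zeros at y ∈ {10}
  x = 6: [0↦9, 1↦2, 2↦1, 3↦1, 4↦8, 5↦6, 6↦1, 7↦10, 8↦6, 9↦6, 10↦5]  zeros at y ∈ ∅
  x = 7: [0↦10, 1↦1, 2↦5, 3↦6, 4↦10, 5↦1, 6↦7, 7↦1, 8↦0, 9↦10, 10↦4]  zeros at y ∈ {8}
  x = 8: [0↦6, 1↦8, 2↦8, 3↦1, 4↦4, 5↦1, 6↦9, 7↦1, 8↦5, 9↦5, 10↦7]  zeros at y ∈ ∅
  x = 9: [0↦7, 1↦0, 2↦9, 3↦7, 4↦0, 5↦5, 6↦6, 7↦9, 8↦9, 9↦1, 10↦2]  zeros at y ∈ {1, 4}
  x = 10: [0↦1, 1↦9, 2↦7, 3↦1, 4↦8, 5↦1, 6↦8, 7↦2, 8↦0, 9↦8, 10↦10]  zeros at y ∈ {8}
Collecting zeros: affine points = {(2, 3), (4, 8), (5, 10), (7, 8), (9, 1), (9, 4), (10, 8)}.
Total count |C(F_11)_aff| = 7.


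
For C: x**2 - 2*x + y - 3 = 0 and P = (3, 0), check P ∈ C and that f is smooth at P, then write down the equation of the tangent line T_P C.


Tangent line at P: 4*x + y - 12 = 0.

Step 1: f(3, 0) = 0, so P lies on C.
Step 2: partial derivatives
  f_x(x, y) = 2*x - 2, f_y(x, y) = 1.
  f_x(P) = 4, f_y(P) = 1 (gradient nonzero, so P is smooth).
Step 3: tangent line at P: 4·(x − 3) + 1·(y − 0) = 0.
Expanding: 4*x + y - 12 = 0.


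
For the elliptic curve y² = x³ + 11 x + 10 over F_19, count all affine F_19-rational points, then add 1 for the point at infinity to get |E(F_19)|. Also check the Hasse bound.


Affine points = {(4, 2), (4, 17), (5, 0), (6, 8), (6, 11), (14, 1), (14, 18), (15, 4), (15, 15), (16, 8), (16, 11), (18, 6), (18, 13)}; affine count = 13; |E(F_19)| = 14.

Discriminant check: Δ ∝ 4a³ + 27b² = 4·11³ + 27·10² = 4·1331 + 27·100 ≡ 6 (mod 19). Nonzero ⇒ E is nonsingular.
For each x ∈ F_19, compute rhs = x³ + 11·x + 10 mod 19, then count y ∈ F_19 with y² ≡ rhs.
  x = 0: rhs = 10, matching y values: none (0 points).
  x = 1: rhs = 3, matching y values: none (0 points).
  x = 2: rhs = 2, matching y values: none (0 points).
  x = 3: rhs = 13, matching y values: none (0 points).
  x = 4: rhs = 4, matching y values: 2, 17 (2 points).
  x = 5: rhs = 0, matching y values: 0 (1 points).
  x = 6: rhs = 7, matching y values: 8, 11 (2 points).
  x = 7: rhs = 12, matching y values: none (0 points).
  x = 8: rhs = 2, matching y values: none (0 points).
  x = 9: rhs = 2, matching y values: none (0 points).
  x = 10: rhs = 18, matching y values: none (0 points).
  x = 11: rhs = 18, matching y values: none (0 points).
  x = 12: rhs = 8, matching y values: none (0 points).
  x = 13: rhs = 13, matching y values: none (0 points).
  x = 14: rhs = 1, matching y values: 1, 18 (2 points).
  x = 15: rhs = 16, matching y values: 4, 15 (2 points).
  x = 16: rhs = 7, matching y values: 8, 11 (2 points).
  x = 17: rhs = 18, matching y values: none (0 points).
  x = 18: rhs = 17, matching y values: 6, 13 (2 points).
Total affine count: 13.
Full point count |E(F_19)| = 13 + 1 = 14.
Hasse bound: |14 − (19+1)| = |-6| = 6 ≤ 2√19 ≈ 8.7178 ✓.


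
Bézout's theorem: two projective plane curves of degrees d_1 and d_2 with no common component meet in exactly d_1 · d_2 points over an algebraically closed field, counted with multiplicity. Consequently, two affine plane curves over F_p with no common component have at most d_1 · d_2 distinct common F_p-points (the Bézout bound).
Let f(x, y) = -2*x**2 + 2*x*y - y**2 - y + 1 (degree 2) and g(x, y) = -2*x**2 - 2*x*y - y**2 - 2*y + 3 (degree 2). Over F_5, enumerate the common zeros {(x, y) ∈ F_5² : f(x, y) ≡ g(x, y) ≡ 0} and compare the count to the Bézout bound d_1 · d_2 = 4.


Common zeros: {(0, 2), (4, 1)}; count = 2; Bézout bound = 4.

deg(f) = 2, deg(g) = 2, so Bézout bound = 4.
Scan x ∈ F_5. For each x, list the y ∈ F_5 with f(x, y) ≡ 0 and those with g(x, y) ≡ 0 (mod 5); the common zeros in that column are the intersection.
  x = 0: f ≡ 0 at y ∈ {2}; g ≡ 0 at y ∈ {1, 2}; common: {2}.
  x = 1: f ≡ 0 at y ∈ ∅; g ≡ 0 at y ∈ {3}; common: ∅.
  x = 2: f ≡ 0 at y ∈ {1, 2}; g ≡ 0 at y ∈ {0, 4}; common: ∅.
  x = 3: f ≡ 0 at y ∈ ∅; g ≡ 0 at y ∈ {0, 2}; common: ∅.
  x = 4: f ≡ 0 at y ∈ {1}; g ≡ 0 at y ∈ {1, 4}; common: {1}.
Collecting: common zeros = {(0, 2), (4, 1)}, so the count is 2.
Comparison with the Bézout bound: 2 ≤ 4 = deg(f)·deg(g), as expected for curves with no common component (the affine F_5-count falls short of the bound because intersections may lie at infinity, over extension fields, or carry multiplicity).


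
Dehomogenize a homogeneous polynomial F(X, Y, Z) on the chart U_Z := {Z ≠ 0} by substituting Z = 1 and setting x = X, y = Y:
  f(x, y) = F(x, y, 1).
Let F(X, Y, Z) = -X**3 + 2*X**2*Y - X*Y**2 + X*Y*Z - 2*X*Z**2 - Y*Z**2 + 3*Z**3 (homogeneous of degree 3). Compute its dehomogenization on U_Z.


f(x, y) = -x**3 + 2*x**2*y - x*y**2 + x*y - 2*x - y + 3

On U_Z we set Z = 1. Each monomial c·X^i·Y^j·Z^k in F becomes c·x^i·y^j·1^k = c·x^i·y^j.
Substituting Z = 1: F(X, Y, 1) = -x**3 + 2*x**2*y - x*y**2 + x*y - 2*x - y + 3.
Note: deg(f) ≤ deg(F) = 3; strict inequality happens when F is divisible by Z (lost terms).


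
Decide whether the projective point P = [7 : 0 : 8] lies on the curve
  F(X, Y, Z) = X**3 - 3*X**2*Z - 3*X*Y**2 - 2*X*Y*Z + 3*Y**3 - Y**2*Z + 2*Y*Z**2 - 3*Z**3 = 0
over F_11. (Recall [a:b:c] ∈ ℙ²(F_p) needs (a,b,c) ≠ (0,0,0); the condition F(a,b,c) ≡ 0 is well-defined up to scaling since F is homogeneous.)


F(7,0,8) ≡ 7 (mod 11); P is NOT on the curve.

Evaluate F(7, 0, 8) term-by-term (mod 11).
  X**3 ↦ 1·343·1·1 = 343
  -3*X**2*Z ↦ -3·49·1·8 = -1176
  -3*X*Y**2 ↦ -3·7·0·1 = 0
  -2*X*Y*Z ↦ -2·7·0·8 = 0
  3*Y**3 ↦ 3·1·0·1 = 0
  -Y**2*Z ↦ -1·1·0·8 = 0
  2*Y*Z**2 ↦ 2·1·0·64 = 0
  -3*Z**3 ↦ -3·1·1·512 = -1536
Sum: F(7, 0, 8) = (343) + (-1176) + (0) + (0) + (0) + (0) + (0) + (-1536) = -2369.
Reducing mod 11: -2369 ≡ 7 (mod 11).
Since F(a, b, c) ≡ 7 ≠ 0 (mod 11), P does NOT lie on the curve.


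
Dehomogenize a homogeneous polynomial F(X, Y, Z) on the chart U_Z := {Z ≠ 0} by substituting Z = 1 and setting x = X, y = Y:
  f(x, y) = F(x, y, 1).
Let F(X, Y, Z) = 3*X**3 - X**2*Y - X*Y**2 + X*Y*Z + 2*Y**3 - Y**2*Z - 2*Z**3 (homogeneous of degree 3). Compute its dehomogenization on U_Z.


f(x, y) = 3*x**3 - x**2*y - x*y**2 + x*y + 2*y**3 - y**2 - 2

On U_Z we set Z = 1. Each monomial c·X^i·Y^j·Z^k in F becomes c·x^i·y^j·1^k = c·x^i·y^j.
Substituting Z = 1: F(X, Y, 1) = 3*x**3 - x**2*y - x*y**2 + x*y + 2*y**3 - y**2 - 2.
Note: deg(f) ≤ deg(F) = 3; strict inequality happens when F is divisible by Z (lost terms).


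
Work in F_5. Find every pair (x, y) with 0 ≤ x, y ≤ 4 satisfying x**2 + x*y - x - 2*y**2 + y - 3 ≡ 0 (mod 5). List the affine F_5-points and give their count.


Affine F_5-points: {(1, 3), (2, 1), (2, 3), (3, 1)}; count = 4.

For each of the 25 pairs (x, y) ∈ F_5², evaluate f(x, y) mod 5. Record the zeros.
  x = 0: [0↦2, 1↦1, 2↦1, 3↦2, 4↦4]  zeros at y ∈ ∅
  x = 1: [0↦2, 1↦2, 2↦3, 3↦0, 4↦3]  zeros at y ∈ {3}
  x = 2: [0↦4, 1↦0, 2↦2, 3↦0, 4↦4]  zeros at y ∈ {1, 3}
  x = 3: [0↦3, 1↦0, 2↦3, 3↦2, 4↦2]  zeros at y ∈ {1}
  x = 4: [0↦4, 1↦2, 2↦1, 3↦1, 4↦2]  zeros at y ∈ ∅
Collecting zeros: affine points = {(1, 3), (2, 1), (2, 3), (3, 1)}.
Total count |C(F_5)_aff| = 4.


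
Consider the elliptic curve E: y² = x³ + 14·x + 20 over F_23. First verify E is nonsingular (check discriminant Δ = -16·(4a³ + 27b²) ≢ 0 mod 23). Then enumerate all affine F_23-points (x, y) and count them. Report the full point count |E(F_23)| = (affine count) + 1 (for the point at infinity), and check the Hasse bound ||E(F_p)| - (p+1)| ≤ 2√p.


Affine points = {(1, 9), (1, 14), (4, 5), (4, 18), (5, 10), (5, 13), (7, 1), (7, 22), (8, 0), (9, 1), (9, 22), (14, 4), (14, 19), (16, 4), (16, 19), (18, 3), (18, 20)}; affine count = 17; |E(F_23)| = 18.

Discriminant check: Δ ∝ 4a³ + 27b² = 4·14³ + 27·20² = 4·2744 + 27·400 ≡ 18 (mod 23). Nonzero ⇒ E is nonsingular.
For each x ∈ F_23, compute rhs = x³ + 14·x + 20 mod 23, then count y ∈ F_23 with y² ≡ rhs.
  x = 0: rhs = 20, matching y values: none (0 points).
  x = 1: rhs = 12, matching y values: 9, 14 (2 points).
  x = 2: rhs = 10, matching y values: none (0 points).
  x = 3: rhs = 20, matching y values: none (0 points).
  x = 4: rhs = 2, matching y values: 5, 18 (2 points).
  x = 5: rhs = 8, matching y values: 10, 13 (2 points).
  x = 6: rhs = 21, matching y values: none (0 points).
  x = 7: rhs = 1, matching y values: 1, 22 (2 points).
  x = 8: rhs = 0, matching y values: 0 (1 points).
  x = 9: rhs = 1, matching y values: 1, 22 (2 points).
  x = 10: rhs = 10, matching y values: none (0 points).
  x = 11: rhs = 10, matching y values: none (0 points).
  x = 12: rhs = 7, matching y values: none (0 points).
  x = 13: rhs = 7, matching y values: none (0 points).
  x = 14: rhs = 16, matching y values: 4, 19 (2 points).
  x = 15: rhs = 17, matching y values: none (0 points).
  x = 16: rhs = 16, matching y values: 4, 19 (2 points).
  x = 17: rhs = 19, matching y values: none (0 points).
  x = 18: rhs = 9, matching y values: 3, 20 (2 points).
  x = 19: rhs = 15, matching y values: none (0 points).
  x = 20: rhs = 20, matching y values: none (0 points).
  x = 21: rhs = 7, matching y values: none (0 points).
  x = 22: rhs = 5, matching y values: none (0 points).
Total affine count: 17.
Full point count |E(F_23)| = 17 + 1 = 18.
Hasse bound: |18 − (23+1)| = |-6| = 6 ≤ 2√23 ≈ 9.5917 ✓.


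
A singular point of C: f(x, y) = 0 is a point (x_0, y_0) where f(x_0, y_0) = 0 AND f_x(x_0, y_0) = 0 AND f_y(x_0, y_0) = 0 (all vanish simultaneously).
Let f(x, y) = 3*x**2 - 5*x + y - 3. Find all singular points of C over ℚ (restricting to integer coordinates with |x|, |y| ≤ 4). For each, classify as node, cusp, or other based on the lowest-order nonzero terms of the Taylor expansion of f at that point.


No singular points in the scanned grid; C is smooth there.

Compute partial derivatives:
  f_x = 6*x - 5.
  f_y = 1.
f_y = 1 is a nonzero constant, so f_y never vanishes: no point (x, y) can satisfy f = f_x = f_y = 0. In particular no (x, y) ∈ {−4, ..., 4}² is singular; the curve is smooth.


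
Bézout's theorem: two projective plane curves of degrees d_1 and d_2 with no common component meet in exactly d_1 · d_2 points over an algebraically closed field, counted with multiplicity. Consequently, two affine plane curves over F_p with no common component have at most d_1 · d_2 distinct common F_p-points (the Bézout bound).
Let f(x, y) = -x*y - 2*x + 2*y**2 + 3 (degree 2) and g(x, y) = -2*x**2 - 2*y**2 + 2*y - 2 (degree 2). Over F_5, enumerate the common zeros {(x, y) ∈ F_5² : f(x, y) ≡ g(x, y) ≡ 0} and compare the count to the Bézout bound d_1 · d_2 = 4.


Common zeros: ∅; count = 0; Bézout bound = 4.

deg(f) = 2, deg(g) = 2, so Bézout bound = 4.
Scan x ∈ F_5. For each x, list the y ∈ F_5 with f(x, y) ≡ 0 and those with g(x, y) ≡ 0 (mod 5); the common zeros in that column are the intersection.
  x = 0: f ≡ 0 at y ∈ {1, 4}; g ≡ 0 at y ∈ ∅; common: ∅.
  x = 1: f ≡ 0 at y ∈ ∅; g ≡ 0 at y ∈ ∅; common: ∅.
  x = 2: f ≡ 0 at y ∈ ∅; g ≡ 0 at y ∈ {0, 1}; common: ∅.
  x = 3: f ≡ 0 at y ∈ ∅; g ≡ 0 at y ∈ {0, 1}; common: ∅.
  x = 4: f ≡ 0 at y ∈ {0, 2}; g ≡ 0 at y ∈ ∅; common: ∅.
Collecting: common zeros = ∅, so the count is 0.
Comparison with the Bézout bound: 0 ≤ 4 = deg(f)·deg(g), as expected for curves with no common component (the affine F_5-count falls short of the bound because intersections may lie at infinity, over extension fields, or carry multiplicity).


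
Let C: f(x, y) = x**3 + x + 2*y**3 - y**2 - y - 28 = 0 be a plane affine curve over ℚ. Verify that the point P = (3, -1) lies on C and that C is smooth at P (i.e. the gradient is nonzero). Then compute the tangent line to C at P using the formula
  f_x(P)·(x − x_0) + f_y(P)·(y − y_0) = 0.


Tangent line at P: 28*x + 7*y - 77 = 0.

Step 1: f(3, -1) = 0, so P lies on C.
Step 2: partial derivatives
  f_x(x, y) = 3*x**2 + 1, f_y(x, y) = 6*y**2 - 2*y - 1.
  f_x(P) = 28, f_y(P) = 7 (gradient nonzero, so P is smooth).
Step 3: tangent line at P: 28·(x − 3) + 7·(y − -1) = 0.
Expanding: 28*x + 7*y - 77 = 0.


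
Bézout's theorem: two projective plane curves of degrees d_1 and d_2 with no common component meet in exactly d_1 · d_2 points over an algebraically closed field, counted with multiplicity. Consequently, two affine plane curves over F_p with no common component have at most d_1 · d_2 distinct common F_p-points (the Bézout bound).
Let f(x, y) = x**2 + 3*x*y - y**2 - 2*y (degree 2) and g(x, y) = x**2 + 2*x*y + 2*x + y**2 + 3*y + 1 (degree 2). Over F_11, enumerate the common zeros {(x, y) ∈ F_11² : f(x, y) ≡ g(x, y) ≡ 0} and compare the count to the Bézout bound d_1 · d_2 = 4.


Common zeros: {(8, 8)}; count = 1; Bézout bound = 4.

deg(f) = 2, deg(g) = 2, so Bézout bound = 4.
Scan x ∈ F_11. For each x, list the y ∈ F_11 with f(x, y) ≡ 0 and those with g(x, y) ≡ 0 (mod 11); the common zeros in that column are the intersection.
  x = 0: f ≡ 0 at y ∈ {0, 9}; g ≡ 0 at y ∈ {2, 6}; common: ∅.
  x = 1: f ≡ 0 at y ∈ {4, 8}; g ≡ 0 at y ∈ {7, 10}; common: ∅.
  x = 2: f ≡ 0 at y ∈ ∅; g ≡ 0 at y ∈ ∅; common: ∅.
  x = 3: f ≡ 0 at y ∈ ∅; g ≡ 0 at y ∈ ∅; common: ∅.
  x = 4: f ≡ 0 at y ∈ ∅; g ≡ 0 at y ∈ ∅; common: ∅.
  x = 5: f ≡ 0 at y ∈ {3, 10}; g ≡ 0 at y ∈ {2, 7}; common: ∅.
  x = 6: f ≡ 0 at y ∈ {7, 9}; g ≡ 0 at y ∈ ∅; common: ∅.
  x = 7: f ≡ 0 at y ∈ ∅; g ≡ 0 at y ∈ {8}; common: ∅.
  x = 8: f ≡ 0 at y ∈ {3, 8}; g ≡ 0 at y ∈ {6, 8}; common: {8}.
  x = 9: f ≡ 0 at y ∈ {4, 10}; g ≡ 0 at y ∈ ∅; common: ∅.
  x = 10: f ≡ 0 at y ∈ ∅; g ≡ 0 at y ∈ {0, 10}; common: ∅.
Collecting: common zeros = {(8, 8)}, so the count is 1.
Comparison with the Bézout bound: 1 ≤ 4 = deg(f)·deg(g), as expected for curves with no common component (the affine F_11-count falls short of the bound because intersections may lie at infinity, over extension fields, or carry multiplicity).


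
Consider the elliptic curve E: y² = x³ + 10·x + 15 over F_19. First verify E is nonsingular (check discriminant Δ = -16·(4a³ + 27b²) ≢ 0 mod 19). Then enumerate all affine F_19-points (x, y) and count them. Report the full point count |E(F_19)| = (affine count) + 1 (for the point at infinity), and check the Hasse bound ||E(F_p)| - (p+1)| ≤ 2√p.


Affine points = {(1, 8), (1, 11), (2, 9), (2, 10), (4, 9), (4, 10), (5, 0), (6, 5), (6, 14), (9, 6), (9, 13), (12, 1), (12, 18), (13, 9), (13, 10), (14, 7), (14, 12), (15, 5), (15, 14), (17, 5), (17, 14), (18, 2), (18, 17)}; affine count = 23; |E(F_19)| = 24.

Discriminant check: Δ ∝ 4a³ + 27b² = 4·10³ + 27·15² = 4·1000 + 27·225 ≡ 5 (mod 19). Nonzero ⇒ E is nonsingular.
For each x ∈ F_19, compute rhs = x³ + 10·x + 15 mod 19, then count y ∈ F_19 with y² ≡ rhs.
  x = 0: rhs = 15, matching y values: none (0 points).
  x = 1: rhs = 7, matching y values: 8, 11 (2 points).
  x = 2: rhs = 5, matching y values: 9, 10 (2 points).
  x = 3: rhs = 15, matching y values: none (0 points).
  x = 4: rhs = 5, matching y values: 9, 10 (2 points).
  x = 5: rhs = 0, matching y values: 0 (1 points).
  x = 6: rhs = 6, matching y values: 5, 14 (2 points).
  x = 7: rhs = 10, matching y values: none (0 points).
  x = 8: rhs = 18, matching y values: none (0 points).
  x = 9: rhs = 17, matching y values: 6, 13 (2 points).
  x = 10: rhs = 13, matching y values: none (0 points).
  x = 11: rhs = 12, matching y values: none (0 points).
  x = 12: rhs = 1, matching y values: 1, 18 (2 points).
  x = 13: rhs = 5, matching y values: 9, 10 (2 points).
  x = 14: rhs = 11, matching y values: 7, 12 (2 points).
  x = 15: rhs = 6, matching y values: 5, 14 (2 points).
  x = 16: rhs = 15, matching y values: none (0 points).
  x = 17: rhs = 6, matching y values: 5, 14 (2 points).
  x = 18: rhs = 4, matching y values: 2, 17 (2 points).
Total affine count: 23.
Full point count |E(F_19)| = 23 + 1 = 24.
Hasse bound: |24 − (19+1)| = |4| = 4 ≤ 2√19 ≈ 8.7178 ✓.


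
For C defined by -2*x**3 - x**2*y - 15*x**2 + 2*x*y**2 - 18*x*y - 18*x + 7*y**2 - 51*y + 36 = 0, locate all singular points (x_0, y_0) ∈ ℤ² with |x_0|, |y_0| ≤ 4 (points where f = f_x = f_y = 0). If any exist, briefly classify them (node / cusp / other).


Singular points: {(-3, 3)}; classification: cusp.

Compute partial derivatives:
  f_x = -6*x**2 - 2*x*y - 30*x + 2*y**2 - 18*y - 18.
  f_y = -x**2 + 4*x*y - 18*x + 14*y - 51.
Scan x_0 ∈ {−4, ..., 4}. For each x_0, f_y(x_0, y) is a polynomial in y; find its integer roots y ∈ {−4, ..., 4}, then test f_x and f at those candidates.
  x = -4: f_y(-4, y) = 5 - 2*y; no integer root y with |y| ≤ 4.
  x = -3: f_y(-3, y) = 2*y - 6; vanishes at y ∈ {3}. (-3, 3): f_x = 0, f = 0 — SINGULAR.
  x = -2: f_y(-2, y) = 6*y - 19; no integer root y with |y| ≤ 4.
  x = -1: f_y(-1, y) = 10*y - 34; no integer root y with |y| ≤ 4.
  x = 0: f_y(0, y) = 14*y - 51; no integer root y with |y| ≤ 4.
  x = 1: f_y(1, y) = 18*y - 70; no integer root y with |y| ≤ 4.
  x = 2: f_y(2, y) = 22*y - 91; no integer root y with |y| ≤ 4.
  x = 3: f_y(3, y) = 26*y - 114; no integer root y with |y| ≤ 4.
  x = 4: f_y(4, y) = 30*y - 139; no integer root y with |y| ≤ 4.
Only singular point on the grid: (-3, 3).
Classify: substitute x = -3 + u, y = 3 + v and expand: f = -2*u**3 - u**2*v + 2*u*v**2 + v**2.
No constant or linear terms (consistent with a singular point). Quadratic part: v**2. Cubic part: -2*u**3 - u**2*v + 2*u*v**2.
The quadratic part v**2 is a perfect square, so there is a single (double) tangent line v = 0, i.e. y = 3. Restricting the cubic part to that line (v = 0) leaves -2*u**3 ≠ 0, so f is not divisible by v and the branch is v² ≈ 2*u**3 to lowest order — this is a cusp.
Classification: cusp.


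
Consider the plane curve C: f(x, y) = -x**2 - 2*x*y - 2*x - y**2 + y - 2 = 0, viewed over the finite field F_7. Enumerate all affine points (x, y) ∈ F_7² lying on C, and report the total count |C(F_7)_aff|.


Affine F_7-points: {(0, 4), (1, 1), (1, 5), (2, 1), (2, 3), (4, 3), (4, 4)}; count = 7.

For each of the 49 pairs (x, y) ∈ F_7², evaluate f(x, y) mod 7. Record the zeros.
  x = 0: [0↦5, 1↦5, 2↦3, 3↦6, 4↦0, 5↦6, 6↦3]  zeros at y ∈ {4}
  x = 1: [0↦2, 1↦0, 2↦3, 3↦4, 4↦3, 5↦0, 6↦2]  zeros at y ∈ {1, 5}
  x = 2: [0↦4, 1↦0, 2↦1, 3↦0, 4↦4, 5↦6, 6↦6]  zeros at y ∈ {1, 3}
  x = 3: [0↦4, 1↦5, 2↦4, 3↦1, 4↦3, 5↦3, 6↦1]  zeros at y ∈ ∅
  x = 4: [0↦2, 1↦1, 2↦5, 3↦0, 4↦0, 5↦5, 6↦1]  zeros at y ∈ {3, 4}
  x = 5: [0↦5, 1↦2, 2↦4, 3↦4, 4↦2, 5↦5, 6↦6]  zeros at y ∈ ∅
  x = 6: [0↦6, 1↦1, 2↦1, 3↦6, 4↦2, 5↦3, 6↦2]  zeros at y ∈ ∅
Collecting zeros: affine points = {(0, 4), (1, 1), (1, 5), (2, 1), (2, 3), (4, 3), (4, 4)}.
Total count |C(F_7)_aff| = 7.


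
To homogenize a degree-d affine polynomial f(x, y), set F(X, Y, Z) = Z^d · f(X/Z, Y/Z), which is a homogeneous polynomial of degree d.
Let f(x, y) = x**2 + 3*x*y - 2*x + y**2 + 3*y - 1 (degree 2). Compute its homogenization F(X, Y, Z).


F(X, Y, Z) = X**2 + 3*X*Y - 2*X*Z + Y**2 + 3*Y*Z - Z**2

deg(f) = 2.
Substitute x = X/Z, y = Y/Z into f, then multiply by Z^2.
  monomial 1·x^2·y^0 ↦ 1·X^2·Y^0·Z^0.
  monomial 3·x^1·y^1 ↦ 3·X^1·Y^1·Z^0.
  monomial -2·x^1·y^0 ↦ -2·X^1·Y^0·Z^1.
  monomial 1·x^0·y^2 ↦ 1·X^0·Y^2·Z^0.
  monomial 3·x^0·y^1 ↦ 3·X^0·Y^1·Z^1.
  monomial -1·x^0·y^0 ↦ -1·X^0·Y^0·Z^2.
Collecting: F(X, Y, Z) = X**2 + 3*X*Y - 2*X*Z + Y**2 + 3*Y*Z - Z**2.


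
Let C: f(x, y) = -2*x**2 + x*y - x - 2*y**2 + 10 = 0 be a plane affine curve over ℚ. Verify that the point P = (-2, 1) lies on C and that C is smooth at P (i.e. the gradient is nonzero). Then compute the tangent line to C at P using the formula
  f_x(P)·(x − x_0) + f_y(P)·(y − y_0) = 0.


Tangent line at P: 8*x - 6*y + 22 = 0.

Step 1: f(-2, 1) = 0, so P lies on C.
Step 2: partial derivatives
  f_x(x, y) = -4*x + y - 1, f_y(x, y) = x - 4*y.
  f_x(P) = 8, f_y(P) = -6 (gradient nonzero, so P is smooth).
Step 3: tangent line at P: 8·(x − -2) + -6·(y − 1) = 0.
Expanding: 8*x - 6*y + 22 = 0.


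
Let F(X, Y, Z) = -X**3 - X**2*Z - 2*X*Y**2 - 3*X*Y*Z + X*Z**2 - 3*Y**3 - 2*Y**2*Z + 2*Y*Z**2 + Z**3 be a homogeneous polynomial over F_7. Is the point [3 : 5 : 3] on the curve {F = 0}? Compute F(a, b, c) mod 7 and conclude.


F(3,5,3) ≡ 1 (mod 7); P is NOT on the curve.

Evaluate F(3, 5, 3) term-by-term (mod 7).
  -X**3 ↦ -1·27·1·1 = -27
  -X**2*Z ↦ -1·9·1·3 = -27
  -2*X*Y**2 ↦ -2·3·25·1 = -150
  -3*X*Y*Z ↦ -3·3·5·3 = -135
  X*Z**2 ↦ 1·3·1·9 = 27
  -3*Y**3 ↦ -3·1·125·1 = -375
  -2*Y**2*Z ↦ -2·1·25·3 = -150
  2*Y*Z**2 ↦ 2·1·5·9 = 90
  Z**3 ↦ 1·1·1·27 = 27
Sum: F(3, 5, 3) = (-27) + (-27) + (-150) + (-135) + (27) + (-375) + (-150) + (90) + (27) = -720.
Reducing mod 7: -720 ≡ 1 (mod 7).
Since F(a, b, c) ≡ 1 ≠ 0 (mod 7), P does NOT lie on the curve.


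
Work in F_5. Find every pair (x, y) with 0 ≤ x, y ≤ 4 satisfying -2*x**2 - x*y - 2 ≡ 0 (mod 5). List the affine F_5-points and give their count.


Affine F_5-points: {(1, 1), (2, 0), (3, 0), (4, 4)}; count = 4.

For each of the 25 pairs (x, y) ∈ F_5², evaluate f(x, y) mod 5. Record the zeros.
  x = 0: [0↦3, 1↦3, 2↦3, 3↦3, 4↦3]  zeros at y ∈ ∅
  x = 1: [0↦1, 1↦0, 2↦4, 3↦3, 4↦2]  zeros at y ∈ {1}
  x = 2: [0↦0, 1↦3, 2↦1, 3↦4, 4↦2]  zeros at y ∈ {0}
  x = 3: [0↦0, 1↦2, 2↦4, 3↦1, 4↦3]  zeros at y ∈ {0}
  x = 4: [0↦1, 1↦2, 2↦3, 3↦4, 4↦0]  zeros at y ∈ {4}
Collecting zeros: affine points = {(1, 1), (2, 0), (3, 0), (4, 4)}.
Total count |C(F_5)_aff| = 4.


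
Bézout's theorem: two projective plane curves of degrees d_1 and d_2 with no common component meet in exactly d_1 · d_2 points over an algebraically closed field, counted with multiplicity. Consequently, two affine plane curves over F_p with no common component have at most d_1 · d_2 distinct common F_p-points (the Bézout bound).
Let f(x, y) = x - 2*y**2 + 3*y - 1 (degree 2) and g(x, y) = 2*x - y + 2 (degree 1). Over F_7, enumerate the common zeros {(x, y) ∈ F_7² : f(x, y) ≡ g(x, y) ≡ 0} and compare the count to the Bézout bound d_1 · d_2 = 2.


Common zeros: ∅; count = 0; Bézout bound = 2.

deg(f) = 2, deg(g) = 1, so Bézout bound = 2.
Scan x ∈ F_7. For each x, list the y ∈ F_7 with f(x, y) ≡ 0 and those with g(x, y) ≡ 0 (mod 7); the common zeros in that column are the intersection.
  x = 0: f ≡ 0 at y ∈ {1, 4}; g ≡ 0 at y ∈ {2}; common: ∅.
  x = 1: f ≡ 0 at y ∈ {0, 5}; g ≡ 0 at y ∈ {4}; common: ∅.
  x = 2: f ≡ 0 at y ∈ ∅; g ≡ 0 at y ∈ {6}; common: ∅.
  x = 3: f ≡ 0 at y ∈ {2, 3}; g ≡ 0 at y ∈ {1}; common: ∅.
  x = 4: f ≡ 0 at y ∈ ∅; g ≡ 0 at y ∈ {3}; common: ∅.
  x = 5: f ≡ 0 at y ∈ ∅; g ≡ 0 at y ∈ {5}; common: ∅.
  x = 6: f ≡ 0 at y ∈ {6}; g ≡ 0 at y ∈ {0}; common: ∅.
Collecting: common zeros = ∅, so the count is 0.
Comparison with the Bézout bound: 0 ≤ 2 = deg(f)·deg(g), as expected for curves with no common component (the affine F_7-count falls short of the bound because intersections may lie at infinity, over extension fields, or carry multiplicity).


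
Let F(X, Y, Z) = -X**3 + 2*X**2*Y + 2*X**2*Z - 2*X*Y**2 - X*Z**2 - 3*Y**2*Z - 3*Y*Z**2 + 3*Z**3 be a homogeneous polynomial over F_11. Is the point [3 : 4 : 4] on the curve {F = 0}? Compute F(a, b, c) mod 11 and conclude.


F(3,4,4) ≡ 1 (mod 11); P is NOT on the curve.

Evaluate F(3, 4, 4) term-by-term (mod 11).
  -X**3 ↦ -1·27·1·1 = -27
  2*X**2*Y ↦ 2·9·4·1 = 72
  2*X**2*Z ↦ 2·9·1·4 = 72
  -2*X*Y**2 ↦ -2·3·16·1 = -96
  -X*Z**2 ↦ -1·3·1·16 = -48
  -3*Y**2*Z ↦ -3·1·16·4 = -192
  -3*Y*Z**2 ↦ -3·1·4·16 = -192
  3*Z**3 ↦ 3·1·1·64 = 192
Sum: F(3, 4, 4) = (-27) + (72) + (72) + (-96) + (-48) + (-192) + (-192) + (192) = -219.
Reducing mod 11: -219 ≡ 1 (mod 11).
Since F(a, b, c) ≡ 1 ≠ 0 (mod 11), P does NOT lie on the curve.


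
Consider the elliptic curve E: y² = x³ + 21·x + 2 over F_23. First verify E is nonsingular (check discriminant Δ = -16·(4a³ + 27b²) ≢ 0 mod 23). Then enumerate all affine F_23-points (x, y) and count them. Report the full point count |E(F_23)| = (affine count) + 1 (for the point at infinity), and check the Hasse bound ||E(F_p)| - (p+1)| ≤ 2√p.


Affine points = {(0, 5), (0, 18), (1, 1), (1, 22), (2, 11), (2, 12), (3, 0), (4, 9), (4, 14), (5, 5), (5, 18), (7, 3), (7, 20), (9, 0), (10, 4), (10, 19), (11, 0), (12, 2), (12, 21), (14, 2), (14, 21), (15, 9), (15, 14), (16, 8), (16, 15), (18, 5), (18, 18), (20, 2), (20, 21), (22, 7), (22, 16)}; affine count = 31; |E(F_23)| = 32.

Discriminant check: Δ ∝ 4a³ + 27b² = 4·21³ + 27·2² = 4·9261 + 27·4 ≡ 7 (mod 23). Nonzero ⇒ E is nonsingular.
For each x ∈ F_23, compute rhs = x³ + 21·x + 2 mod 23, then count y ∈ F_23 with y² ≡ rhs.
  x = 0: rhs = 2, matching y values: 5, 18 (2 points).
  x = 1: rhs = 1, matching y values: 1, 22 (2 points).
  x = 2: rhs = 6, matching y values: 11, 12 (2 points).
  x = 3: rhs = 0, matching y values: 0 (1 points).
  x = 4: rhs = 12, matching y values: 9, 14 (2 points).
  x = 5: rhs = 2, matching y values: 5, 18 (2 points).
  x = 6: rhs = 22, matching y values: none (0 points).
  x = 7: rhs = 9, matching y values: 3, 20 (2 points).
  x = 8: rhs = 15, matching y values: none (0 points).
  x = 9: rhs = 0, matching y values: 0 (1 points).
  x = 10: rhs = 16, matching y values: 4, 19 (2 points).
  x = 11: rhs = 0, matching y values: 0 (1 points).
  x = 12: rhs = 4, matching y values: 2, 21 (2 points).
  x = 13: rhs = 11, matching y values: none (0 points).
  x = 14: rhs = 4, matching y values: 2, 21 (2 points).
  x = 15: rhs = 12, matching y values: 9, 14 (2 points).
  x = 16: rhs = 18, matching y values: 8, 15 (2 points).
  x = 17: rhs = 5, matching y values: none (0 points).
  x = 18: rhs = 2, matching y values: 5, 18 (2 points).
  x = 19: rhs = 15, matching y values: none (0 points).
  x = 20: rhs = 4, matching y values: 2, 21 (2 points).
  x = 21: rhs = 21, matching y values: none (0 points).
  x = 22: rhs = 3, matching y values: 7, 16 (2 points).
Total affine count: 31.
Full point count |E(F_23)| = 31 + 1 = 32.
Hasse bound: |32 − (23+1)| = |8| = 8 ≤ 2√23 ≈ 9.5917 ✓.


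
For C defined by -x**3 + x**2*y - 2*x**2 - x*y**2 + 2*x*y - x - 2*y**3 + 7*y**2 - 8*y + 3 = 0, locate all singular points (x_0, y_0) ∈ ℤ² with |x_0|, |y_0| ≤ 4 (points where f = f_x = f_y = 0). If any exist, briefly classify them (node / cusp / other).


Singular points: {(0, 1)}; classification: node.

Compute partial derivatives:
  f_x = -3*x**2 + 2*x*y - 4*x - y**2 + 2*y - 1.
  f_y = x**2 - 2*x*y + 2*x - 6*y**2 + 14*y - 8.
Scan x_0 ∈ {−4, ..., 4}. For each x_0, f_y(x_0, y) is a polynomial in y; find its integer roots y ∈ {−4, ..., 4}, then test f_x and f at those candidates.
  x = -4: f_y(-4, y) = -6*y**2 + 22*y; vanishes at y ∈ {0}. (-4, 0): f_x = -33 ≠ 0.
  x = -3: f_y(-3, y) = -6*y**2 + 20*y - 5; no integer root y with |y| ≤ 4.
  x = -2: f_y(-2, y) = -6*y**2 + 18*y - 8; no integer root y with |y| ≤ 4.
  x = -1: f_y(-1, y) = -6*y**2 + 16*y - 9; no integer root y with |y| ≤ 4.
  x = 0: f_y(0, y) = -6*y**2 + 14*y - 8; vanishes at y ∈ {1}. (0, 1): f_x = 0, f = 0 — SINGULAR.
  x = 1: f_y(1, y) = -6*y**2 + 12*y - 5; no integer root y with |y| ≤ 4.
  x = 2: f_y(2, y) = -6*y**2 + 10*y; vanishes at y ∈ {0}. (2, 0): f_x = -21 ≠ 0.
  x = 3: f_y(3, y) = -6*y**2 + 8*y + 7; no integer root y with |y| ≤ 4.
  x = 4: f_y(4, y) = -6*y**2 + 6*y + 16; no integer root y with |y| ≤ 4.
Only singular point on the grid: (0, 1).
Classify: substitute x = 0 + u, y = 1 + v and expand: f = -u**3 + u**2*v - u**2 - u*v**2 - 2*v**3 + v**2.
No constant or linear terms (consistent with a singular point). Quadratic part: -u**2 + v**2. Cubic part: -u**3 + u**2*v - u*v**2 - 2*v**3.
The quadratic part v**2 - u**2 = (v − u)(v + u) splits into two distinct linear factors, so there are two distinct tangent lines y − 1 = ±(x − 0) — this is a node (ordinary double point).
Classification: node.


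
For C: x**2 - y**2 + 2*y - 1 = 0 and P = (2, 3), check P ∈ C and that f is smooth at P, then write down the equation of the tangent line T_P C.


Tangent line at P: 4*x - 4*y + 4 = 0.

Step 1: f(2, 3) = 0, so P lies on C.
Step 2: partial derivatives
  f_x(x, y) = 2*x, f_y(x, y) = 2 - 2*y.
  f_x(P) = 4, f_y(P) = -4 (gradient nonzero, so P is smooth).
Step 3: tangent line at P: 4·(x − 2) + -4·(y − 3) = 0.
Expanding: 4*x - 4*y + 4 = 0.
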